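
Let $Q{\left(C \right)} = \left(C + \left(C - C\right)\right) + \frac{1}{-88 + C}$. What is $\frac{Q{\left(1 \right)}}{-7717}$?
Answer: $- \frac{86}{671379} \approx -0.00012809$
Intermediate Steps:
$Q{\left(C \right)} = C + \frac{1}{-88 + C}$ ($Q{\left(C \right)} = \left(C + 0\right) + \frac{1}{-88 + C} = C + \frac{1}{-88 + C}$)
$\frac{Q{\left(1 \right)}}{-7717} = \frac{\frac{1}{-88 + 1} \left(1 + 1^{2} - 88\right)}{-7717} = \frac{1 + 1 - 88}{-87} \left(- \frac{1}{7717}\right) = \left(- \frac{1}{87}\right) \left(-86\right) \left(- \frac{1}{7717}\right) = \frac{86}{87} \left(- \frac{1}{7717}\right) = - \frac{86}{671379}$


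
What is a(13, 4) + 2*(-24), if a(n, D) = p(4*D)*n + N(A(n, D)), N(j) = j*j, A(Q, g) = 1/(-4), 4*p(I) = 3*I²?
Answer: 39169/16 ≈ 2448.1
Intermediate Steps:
p(I) = 3*I²/4 (p(I) = (3*I²)/4 = 3*I²/4)
A(Q, g) = -¼
N(j) = j²
a(n, D) = 1/16 + 12*n*D² (a(n, D) = (3*(4*D)²/4)*n + (-¼)² = (3*(16*D²)/4)*n + 1/16 = (12*D²)*n + 1/16 = 12*n*D² + 1/16 = 1/16 + 12*n*D²)
a(13, 4) + 2*(-24) = (1/16 + 12*13*4²) + 2*(-24) = (1/16 + 12*13*16) - 48 = (1/16 + 2496) - 48 = 39937/16 - 48 = 39169/16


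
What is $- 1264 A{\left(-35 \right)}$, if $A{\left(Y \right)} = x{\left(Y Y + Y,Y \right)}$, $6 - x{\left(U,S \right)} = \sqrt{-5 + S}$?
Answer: $-7584 + 2528 i \sqrt{10} \approx -7584.0 + 7994.2 i$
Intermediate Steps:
$x{\left(U,S \right)} = 6 - \sqrt{-5 + S}$
$A{\left(Y \right)} = 6 - \sqrt{-5 + Y}$
$- 1264 A{\left(-35 \right)} = - 1264 \left(6 - \sqrt{-5 - 35}\right) = - 1264 \left(6 - \sqrt{-40}\right) = - 1264 \left(6 - 2 i \sqrt{10}\right) = -7584 + 2528 i \sqrt{10}$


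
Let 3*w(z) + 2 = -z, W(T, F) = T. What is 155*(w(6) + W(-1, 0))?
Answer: -1705/3 ≈ -568.33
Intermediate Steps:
w(z) = -⅔ - z/3 (w(z) = -⅔ + (-z)/3 = -⅔ - z/3)
155*(w(6) + W(-1, 0)) = 155*((-⅔ - ⅓*6) - 1) = 155*((-⅔ - 2) - 1) = 155*(-8/3 - 1) = 155*(-11/3) = -1705/3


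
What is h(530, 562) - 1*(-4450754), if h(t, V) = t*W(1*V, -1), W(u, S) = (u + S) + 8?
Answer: 4752324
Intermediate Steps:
W(u, S) = 8 + S + u (W(u, S) = (S + u) + 8 = 8 + S + u)
h(t, V) = t*(7 + V) (h(t, V) = t*(8 - 1 + 1*V) = t*(8 - 1 + V) = t*(7 + V))
h(530, 562) - 1*(-4450754) = 530*(7 + 562) - 1*(-4450754) = 530*569 + 4450754 = 301570 + 4450754 = 4752324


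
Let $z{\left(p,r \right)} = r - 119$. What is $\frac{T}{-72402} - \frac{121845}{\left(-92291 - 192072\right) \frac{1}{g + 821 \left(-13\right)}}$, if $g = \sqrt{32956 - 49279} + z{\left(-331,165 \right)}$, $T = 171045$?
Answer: $- \frac{31266045989655}{6862816642} + \frac{121845 i \sqrt{16323}}{284363} \approx -4555.9 + 54.744 i$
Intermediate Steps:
$z{\left(p,r \right)} = -119 + r$ ($z{\left(p,r \right)} = r - 119 = -119 + r$)
$g = 46 + i \sqrt{16323}$ ($g = \sqrt{32956 - 49279} + \left(-119 + 165\right) = \sqrt{-16323} + 46 = i \sqrt{16323} + 46 = 46 + i \sqrt{16323} \approx 46.0 + 127.76 i$)
$\frac{T}{-72402} - \frac{121845}{\left(-92291 - 192072\right) \frac{1}{g + 821 \left(-13\right)}} = \frac{171045}{-72402} - \frac{121845}{\left(-92291 - 192072\right) \frac{1}{\left(46 + i \sqrt{16323}\right) + 821 \left(-13\right)}} = 171045 \left(- \frac{1}{72402}\right) - \frac{121845}{\left(-284363\right) \frac{1}{\left(46 + i \sqrt{16323}\right) - 10673}} = - \frac{57015}{24134} - \frac{121845}{\left(-284363\right) \frac{1}{-10627 + i \sqrt{16323}}} = - \frac{57015}{24134} - 121845 \left(\frac{10627}{284363} - \frac{i \sqrt{16323}}{284363}\right) = - \frac{57015}{24134} - \left(\frac{1294846815}{284363} - \frac{121845 i \sqrt{16323}}{284363}\right) = - \frac{31266045989655}{6862816642} + \frac{121845 i \sqrt{16323}}{284363}$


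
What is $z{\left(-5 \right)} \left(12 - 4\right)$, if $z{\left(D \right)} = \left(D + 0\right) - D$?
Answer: $0$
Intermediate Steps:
$z{\left(D \right)} = 0$ ($z{\left(D \right)} = D - D = 0$)
$z{\left(-5 \right)} \left(12 - 4\right) = 0 \left(12 - 4\right) = 0 \cdot 8 = 0$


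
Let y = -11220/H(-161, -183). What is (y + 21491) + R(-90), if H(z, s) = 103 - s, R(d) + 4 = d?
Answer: 277651/13 ≈ 21358.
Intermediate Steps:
R(d) = -4 + d
y = -510/13 (y = -11220/(103 - 1*(-183)) = -11220/(103 + 183) = -11220/286 = -11220*1/286 = -510/13 ≈ -39.231)
(y + 21491) + R(-90) = (-510/13 + 21491) + (-4 - 90) = 278873/13 - 94 = 277651/13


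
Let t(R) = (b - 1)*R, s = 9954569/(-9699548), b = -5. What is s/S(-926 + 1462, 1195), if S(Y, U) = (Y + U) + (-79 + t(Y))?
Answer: 9954569/15170093072 ≈ 0.00065620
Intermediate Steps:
s = -9954569/9699548 (s = 9954569*(-1/9699548) = -9954569/9699548 ≈ -1.0263)
t(R) = -6*R (t(R) = (-5 - 1)*R = -6*R)
S(Y, U) = -79 + U - 5*Y (S(Y, U) = (Y + U) + (-79 - 6*Y) = (U + Y) + (-79 - 6*Y) = -79 + U - 5*Y)
s/S(-926 + 1462, 1195) = -9954569/(9699548*(-79 + 1195 - 5*(-926 + 1462))) = -9954569/(9699548*(-79 + 1195 - 5*536)) = -9954569/(9699548*(-79 + 1195 - 2680)) = -9954569/9699548/(-1564) = -9954569/9699548*(-1/1564) = 9954569/15170093072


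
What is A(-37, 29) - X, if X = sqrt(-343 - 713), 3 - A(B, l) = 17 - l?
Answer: 15 - 4*I*sqrt(66) ≈ 15.0 - 32.496*I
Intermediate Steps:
A(B, l) = -14 + l (A(B, l) = 3 - (17 - l) = 3 + (-17 + l) = -14 + l)
X = 4*I*sqrt(66) (X = sqrt(-1056) = 4*I*sqrt(66) ≈ 32.496*I)
A(-37, 29) - X = (-14 + 29) - 4*I*sqrt(66) = 15 - 4*I*sqrt(66)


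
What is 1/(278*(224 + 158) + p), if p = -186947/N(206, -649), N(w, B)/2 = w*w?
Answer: 84872/9012879965 ≈ 9.4167e-6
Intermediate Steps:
N(w, B) = 2*w**2 (N(w, B) = 2*(w*w) = 2*w**2)
p = -186947/84872 (p = -186947/(2*206**2) = -186947/(2*42436) = -186947/84872 ≈ -2.2027)
1/(278*(224 + 158) + p) = 1/(278*(224 + 158) - 186947/84872) = 1/(278*382 - 186947/84872) = 1/(106196 - 186947/84872) = 1/(9012879965/84872) = 84872/9012879965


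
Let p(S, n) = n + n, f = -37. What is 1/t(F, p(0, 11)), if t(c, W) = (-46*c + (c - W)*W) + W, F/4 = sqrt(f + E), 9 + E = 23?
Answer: I/(6*(-77*I + 16*sqrt(23))) ≈ -0.001086 + 0.0010822*I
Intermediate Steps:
E = 14 (E = -9 + 23 = 14)
p(S, n) = 2*n
F = 4*I*sqrt(23) (F = 4*sqrt(-37 + 14) = 4*sqrt(-23) = 4*(I*sqrt(23)) = 4*I*sqrt(23) ≈ 19.183*I)
t(c, W) = W - 46*c + W*(c - W) (t(c, W) = (-46*c + W*(c - W)) + W = W - 46*c + W*(c - W))
1/t(F, p(0, 11)) = 1/(2*11 - (2*11)**2 - 184*I*sqrt(23) + (2*11)*(4*I*sqrt(23))) = 1/(22 - 1*22**2 - 184*I*sqrt(23) + 22*(4*I*sqrt(23))) = 1/(22 - 1*484 - 184*I*sqrt(23) + 88*I*sqrt(23)) = 1/(22 - 484 - 184*I*sqrt(23) + 88*I*sqrt(23)) = 1/(-462 - 96*I*sqrt(23))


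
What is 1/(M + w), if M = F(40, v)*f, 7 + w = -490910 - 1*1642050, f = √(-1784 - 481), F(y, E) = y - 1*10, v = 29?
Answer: -710989/1516516753863 - 10*I*√2265/1516516753863 ≈ -4.6883e-7 - 3.1382e-10*I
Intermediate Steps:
F(y, E) = -10 + y (F(y, E) = y - 10 = -10 + y)
f = I*√2265 (f = √(-2265) = I*√2265 ≈ 47.592*I)
w = -2132967 (w = -7 + (-490910 - 1*1642050) = -7 + (-490910 - 1642050) = -7 - 2132960 = -2132967)
M = 30*I*√2265 (M = (-10 + 40)*(I*√2265) = 30*(I*√2265) = 30*I*√2265 ≈ 1427.8*I)
1/(M + w) = 1/(30*I*√2265 - 2132967) = 1/(-2132967 + 30*I*√2265)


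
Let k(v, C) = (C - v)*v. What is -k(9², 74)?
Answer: 567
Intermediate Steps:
k(v, C) = v*(C - v)
-k(9², 74) = -9²*(74 - 1*9²) = -81*(74 - 1*81) = -81*(74 - 81) = -81*(-7) = -1*(-567) = 567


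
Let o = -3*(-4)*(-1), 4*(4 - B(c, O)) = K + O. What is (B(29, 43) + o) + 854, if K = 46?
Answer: 3295/4 ≈ 823.75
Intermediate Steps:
B(c, O) = -15/2 - O/4 (B(c, O) = 4 - (46 + O)/4 = 4 + (-23/2 - O/4) = -15/2 - O/4)
o = -12 (o = 12*(-1) = -12)
(B(29, 43) + o) + 854 = ((-15/2 - 1/4*43) - 12) + 854 = ((-15/2 - 43/4) - 12) + 854 = (-73/4 - 12) + 854 = -121/4 + 854 = 3295/4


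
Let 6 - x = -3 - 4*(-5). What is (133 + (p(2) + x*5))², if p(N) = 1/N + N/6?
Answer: 223729/36 ≈ 6214.7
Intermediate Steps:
p(N) = 1/N + N/6 (p(N) = 1/N + N*(⅙) = 1/N + N/6)
x = -11 (x = 6 - (-3 - 4*(-5)) = 6 - (-3 + 20) = 6 - 1*17 = 6 - 17 = -11)
(133 + (p(2) + x*5))² = (133 + ((1/2 + (⅙)*2) - 11*5))² = (133 + ((½ + ⅓) - 55))² = (133 + (⅚ - 55))² = (133 - 325/6)² = (473/6)² = 223729/36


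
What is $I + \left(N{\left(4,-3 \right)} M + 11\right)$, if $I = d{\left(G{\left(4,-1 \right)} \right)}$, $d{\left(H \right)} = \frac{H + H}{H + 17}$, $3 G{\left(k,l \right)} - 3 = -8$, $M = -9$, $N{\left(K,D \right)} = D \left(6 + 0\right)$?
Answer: $\frac{3974}{23} \approx 172.78$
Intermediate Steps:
$N{\left(K,D \right)} = 6 D$ ($N{\left(K,D \right)} = D 6 = 6 D$)
$G{\left(k,l \right)} = - \frac{5}{3}$ ($G{\left(k,l \right)} = 1 + \frac{1}{3} \left(-8\right) = 1 - \frac{8}{3} = - \frac{5}{3}$)
$d{\left(H \right)} = \frac{2 H}{17 + H}$
$I = - \frac{5}{23}$ ($I = 2 \left(- \frac{5}{3}\right) \frac{1}{17 - \frac{5}{3}} = 2 \left(- \frac{5}{3}\right) \frac{1}{\frac{46}{3}} = 2 \left(- \frac{5}{3}\right) \frac{3}{46} = - \frac{5}{23} \approx -0.21739$)
$I + \left(N{\left(4,-3 \right)} M + 11\right) = - \frac{5}{23} + \left(6 \left(-3\right) \left(-9\right) + 11\right) = - \frac{5}{23} + \left(\left(-18\right) \left(-9\right) + 11\right) = - \frac{5}{23} + \left(162 + 11\right) = - \frac{5}{23} + 173 = \frac{3974}{23}$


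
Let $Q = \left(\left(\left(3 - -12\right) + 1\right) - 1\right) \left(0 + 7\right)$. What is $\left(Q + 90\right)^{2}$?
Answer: $38025$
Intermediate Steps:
$Q = 105$ ($Q = \left(\left(\left(3 + 12\right) + 1\right) - 1\right) 7 = \left(\left(15 + 1\right) - 1\right) 7 = \left(16 - 1\right) 7 = 15 \cdot 7 = 105$)
$\left(Q + 90\right)^{2} = \left(105 + 90\right)^{2} = 195^{2} = 38025$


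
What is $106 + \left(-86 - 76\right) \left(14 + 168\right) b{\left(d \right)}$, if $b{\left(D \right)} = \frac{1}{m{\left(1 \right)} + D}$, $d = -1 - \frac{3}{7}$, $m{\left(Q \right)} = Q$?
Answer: $68902$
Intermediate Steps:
$d = - \frac{10}{7}$ ($d = -1 - 3 \cdot \frac{1}{7} = -1 - \frac{3}{7} = - \frac{10}{7} \approx -1.4286$)
$b{\left(D \right)} = \frac{1}{1 + D}$
$106 + \left(-86 - 76\right) \left(14 + 168\right) b{\left(d \right)} = 106 + \frac{\left(-86 - 76\right) \left(14 + 168\right)}{1 - \frac{10}{7}} = 106 + \frac{\left(-162\right) 182}{- \frac{3}{7}} = 106 - -68796 = 106 + 68796 = 68902$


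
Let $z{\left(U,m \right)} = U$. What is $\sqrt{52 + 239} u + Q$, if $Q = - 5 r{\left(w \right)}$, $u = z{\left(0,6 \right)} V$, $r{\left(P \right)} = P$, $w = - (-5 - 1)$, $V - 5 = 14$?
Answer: $-30$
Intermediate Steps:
$V = 19$ ($V = 5 + 14 = 19$)
$w = 6$ ($w = \left(-1\right) \left(-6\right) = 6$)
$u = 0$ ($u = 0 \cdot 19 = 0$)
$Q = -30$ ($Q = \left(-5\right) 6 = -30$)
$\sqrt{52 + 239} u + Q = \sqrt{52 + 239} \cdot 0 - 30 = \sqrt{291} \cdot 0 - 30 = 0 - 30 = -30$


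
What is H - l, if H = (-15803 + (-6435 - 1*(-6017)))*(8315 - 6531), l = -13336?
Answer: -28924928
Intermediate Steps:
H = -28938264 (H = (-15803 + (-6435 + 6017))*1784 = (-15803 - 418)*1784 = -16221*1784 = -28938264)
H - l = -28938264 - 1*(-13336) = -28938264 + 13336 = -28924928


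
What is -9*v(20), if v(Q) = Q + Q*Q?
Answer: -3780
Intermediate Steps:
v(Q) = Q + Q**2
-9*v(20) = -180*(1 + 20) = -180*21 = -9*420 = -3780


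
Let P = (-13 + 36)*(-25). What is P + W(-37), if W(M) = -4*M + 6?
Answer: -421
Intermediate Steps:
P = -575 (P = 23*(-25) = -575)
W(M) = 6 - 4*M
P + W(-37) = -575 + (6 - 4*(-37)) = -575 + (6 + 148) = -575 + 154 = -421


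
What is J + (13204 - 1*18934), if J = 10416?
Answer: 4686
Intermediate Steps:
J + (13204 - 1*18934) = 10416 + (13204 - 1*18934) = 10416 + (13204 - 18934) = 10416 - 5730 = 4686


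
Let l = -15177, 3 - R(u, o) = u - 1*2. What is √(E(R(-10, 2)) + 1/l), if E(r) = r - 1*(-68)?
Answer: √19118315130/15177 ≈ 9.1104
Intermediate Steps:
R(u, o) = 5 - u (R(u, o) = 3 - (u - 1*2) = 3 - (u - 2) = 3 - (-2 + u) = 3 + (2 - u) = 5 - u)
E(r) = 68 + r (E(r) = r + 68 = 68 + r)
√(E(R(-10, 2)) + 1/l) = √((68 + (5 - 1*(-10))) + 1/(-15177)) = √((68 + (5 + 10)) - 1/15177) = √((68 + 15) - 1/15177) = √(83 - 1/15177) = √(1259690/15177) = √19118315130/15177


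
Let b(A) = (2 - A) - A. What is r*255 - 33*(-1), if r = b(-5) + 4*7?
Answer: 10233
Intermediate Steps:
b(A) = 2 - 2*A
r = 40 (r = (2 - 2*(-5)) + 4*7 = (2 + 10) + 28 = 12 + 28 = 40)
r*255 - 33*(-1) = 40*255 - 33*(-1) = 10200 + 33 = 10233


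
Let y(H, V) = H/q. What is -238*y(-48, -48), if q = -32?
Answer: -357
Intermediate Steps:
y(H, V) = -H/32 (y(H, V) = H/(-32) = H*(-1/32) = -H/32)
-238*y(-48, -48) = -(-119)*(-48)/16 = -238*3/2 = -357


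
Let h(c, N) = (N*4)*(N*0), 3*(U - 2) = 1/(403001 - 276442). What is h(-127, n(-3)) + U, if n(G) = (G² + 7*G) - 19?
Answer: 759355/379677 ≈ 2.0000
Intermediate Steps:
U = 759355/379677 (U = 2 + 1/(3*(403001 - 276442)) = 2 + (⅓)/126559 = 2 + (⅓)*(1/126559) = 2 + 1/379677 = 759355/379677 ≈ 2.0000)
n(G) = -19 + G² + 7*G
h(c, N) = 0 (h(c, N) = (4*N)*0 = 0)
h(-127, n(-3)) + U = 0 + 759355/379677 = 759355/379677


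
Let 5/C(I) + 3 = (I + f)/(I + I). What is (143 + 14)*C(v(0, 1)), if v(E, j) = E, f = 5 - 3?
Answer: 0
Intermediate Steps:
f = 2
C(I) = 5/(-3 + (2 + I)/(2*I)) (C(I) = 5/(-3 + (I + 2)/(I + I)) = 5/(-3 + (2 + I)/((2*I))) = 5/(-3 + (2 + I)*(1/(2*I))) = 5/(-3 + (2 + I)/(2*I)))
(143 + 14)*C(v(0, 1)) = (143 + 14)*(-10*0/(-2 + 5*0)) = 157*(-10*0/(-2 + 0)) = 157*(-10*0/(-2)) = 157*(-10*0*(-½)) = 157*0 = 0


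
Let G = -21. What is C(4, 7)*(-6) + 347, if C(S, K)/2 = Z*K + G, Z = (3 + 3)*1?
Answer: 95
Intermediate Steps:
Z = 6 (Z = 6*1 = 6)
C(S, K) = -42 + 12*K (C(S, K) = 2*(6*K - 21) = 2*(-21 + 6*K) = -42 + 12*K)
C(4, 7)*(-6) + 347 = (-42 + 12*7)*(-6) + 347 = (-42 + 84)*(-6) + 347 = 42*(-6) + 347 = -252 + 347 = 95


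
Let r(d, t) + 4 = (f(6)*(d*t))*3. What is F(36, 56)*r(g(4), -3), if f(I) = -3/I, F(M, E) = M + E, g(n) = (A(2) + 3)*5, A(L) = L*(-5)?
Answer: -14858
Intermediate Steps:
A(L) = -5*L
g(n) = -35 (g(n) = (-5*2 + 3)*5 = (-10 + 3)*5 = -7*5 = -35)
F(M, E) = E + M
r(d, t) = -4 - 3*d*t/2 (r(d, t) = -4 + ((-3/6)*(d*t))*3 = -4 + ((-3*⅙)*(d*t))*3 = -4 - d*t/2*3 = -4 - 3*d*t/2)
F(36, 56)*r(g(4), -3) = (56 + 36)*(-4 - 3/2*(-35)*(-3)) = 92*(-4 - 315/2) = 92*(-323/2) = -14858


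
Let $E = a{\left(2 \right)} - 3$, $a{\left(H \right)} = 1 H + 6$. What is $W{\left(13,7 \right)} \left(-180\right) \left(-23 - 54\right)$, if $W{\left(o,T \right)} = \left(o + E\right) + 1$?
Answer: $263340$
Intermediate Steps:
$a{\left(H \right)} = 6 + H$ ($a{\left(H \right)} = H + 6 = 6 + H$)
$E = 5$ ($E = \left(6 + 2\right) - 3 = 8 - 3 = 5$)
$W{\left(o,T \right)} = 6 + o$ ($W{\left(o,T \right)} = \left(o + 5\right) + 1 = \left(5 + o\right) + 1 = 6 + o$)
$W{\left(13,7 \right)} \left(-180\right) \left(-23 - 54\right) = \left(6 + 13\right) \left(-180\right) \left(-23 - 54\right) = 19 \left(-180\right) \left(-23 - 54\right) = \left(-3420\right) \left(-77\right) = 263340$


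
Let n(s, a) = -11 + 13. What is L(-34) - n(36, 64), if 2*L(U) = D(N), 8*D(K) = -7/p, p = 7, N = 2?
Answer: -33/16 ≈ -2.0625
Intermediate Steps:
n(s, a) = 2
D(K) = -1/8 (D(K) = (-7/7)/8 = (-7*1/7)/8 = (1/8)*(-1) = -1/8)
L(U) = -1/16 (L(U) = (1/2)*(-1/8) = -1/16)
L(-34) - n(36, 64) = -1/16 - 1*2 = -1/16 - 2 = -33/16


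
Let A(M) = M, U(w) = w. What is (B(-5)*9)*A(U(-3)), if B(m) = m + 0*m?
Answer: 135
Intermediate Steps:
B(m) = m (B(m) = m + 0 = m)
(B(-5)*9)*A(U(-3)) = -5*9*(-3) = -45*(-3) = 135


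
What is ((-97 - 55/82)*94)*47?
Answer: -17691881/41 ≈ -4.3151e+5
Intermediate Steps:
((-97 - 55/82)*94)*47 = -8009/82*94*47 = -376423/41*47 = -17691881/41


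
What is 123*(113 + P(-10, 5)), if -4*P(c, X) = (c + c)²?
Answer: 1599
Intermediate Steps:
P(c, X) = -c² (P(c, X) = -(c + c)²/4 = -4*c²/4 = -c²)
123*(113 + P(-10, 5)) = 123*(113 - 1*(-10)²) = 123*(113 - 1*100) = 123*(113 - 100) = 123*13 = 1599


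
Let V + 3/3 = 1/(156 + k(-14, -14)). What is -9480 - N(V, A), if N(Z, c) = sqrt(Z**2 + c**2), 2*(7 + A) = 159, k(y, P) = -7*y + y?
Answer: -9480 - sqrt(302817121)/240 ≈ -9552.5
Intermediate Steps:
k(y, P) = -6*y
A = 145/2 (A = -7 + (1/2)*159 = -7 + 159/2 = 145/2 ≈ 72.500)
V = -239/240 (V = -1 + 1/(156 - 6*(-14)) = -1 + 1/(156 + 84) = -1 + 1/240 = -239/240 ≈ -0.99583)
-9480 - N(V, A) = -9480 - sqrt((-239/240)**2 + (145/2)**2) = -9480 - sqrt(57121/57600 + 21025/4) = -9480 - sqrt(302817121/57600) = -9480 - sqrt(302817121)/240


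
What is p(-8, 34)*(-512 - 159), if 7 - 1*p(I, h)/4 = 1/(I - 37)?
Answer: -848144/45 ≈ -18848.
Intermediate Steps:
p(I, h) = 28 - 4/(-37 + I) (p(I, h) = 28 - 4/(I - 37) = 28 - 4/(-37 + I))
p(-8, 34)*(-512 - 159) = (4*(-260 + 7*(-8))/(-37 - 8))*(-512 - 159) = (4*(-260 - 56)/(-45))*(-671) = (4*(-1/45)*(-316))*(-671) = (1264/45)*(-671) = -848144/45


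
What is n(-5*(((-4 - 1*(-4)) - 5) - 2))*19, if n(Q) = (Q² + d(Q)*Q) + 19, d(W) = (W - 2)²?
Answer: 747821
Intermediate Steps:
d(W) = (-2 + W)²
n(Q) = 19 + Q² + Q*(-2 + Q)² (n(Q) = (Q² + (-2 + Q)²*Q) + 19 = (Q² + Q*(-2 + Q)²) + 19 = 19 + Q² + Q*(-2 + Q)²)
n(-5*(((-4 - 1*(-4)) - 5) - 2))*19 = (19 + (-5*(((-4 - 1*(-4)) - 5) - 2))² + (-5*(((-4 - 1*(-4)) - 5) - 2))*(-2 - 5*(((-4 - 1*(-4)) - 5) - 2))²)*19 = (19 + (-5*(((-4 + 4) - 5) - 2))² + (-5*(((-4 + 4) - 5) - 2))*(-2 - 5*(((-4 + 4) - 5) - 2))²)*19 = (19 + (-5*((0 - 5) - 2))² + (-5*((0 - 5) - 2))*(-2 - 5*((0 - 5) - 2))²)*19 = (19 + (-5*(-5 - 2))² + (-5*(-5 - 2))*(-2 - 5*(-5 - 2))²)*19 = (19 + (-5*(-7))² + (-5*(-7))*(-2 - 5*(-7))²)*19 = (19 + 35² + 35*(-2 + 35)²)*19 = (19 + 1225 + 35*33²)*19 = (19 + 1225 + 35*1089)*19 = (19 + 1225 + 38115)*19 = 39359*19 = 747821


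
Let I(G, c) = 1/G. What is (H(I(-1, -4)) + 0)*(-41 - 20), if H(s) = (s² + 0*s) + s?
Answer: 0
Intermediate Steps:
H(s) = s + s² (H(s) = (s² + 0) + s = s² + s = s + s²)
(H(I(-1, -4)) + 0)*(-41 - 20) = ((1 + 1/(-1))/(-1) + 0)*(-41 - 20) = (-(1 - 1) + 0)*(-61) = (-1*0 + 0)*(-61) = (0 + 0)*(-61) = 0*(-61) = 0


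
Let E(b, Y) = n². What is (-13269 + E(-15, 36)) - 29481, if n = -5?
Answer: -42725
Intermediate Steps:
E(b, Y) = 25 (E(b, Y) = (-5)² = 25)
(-13269 + E(-15, 36)) - 29481 = (-13269 + 25) - 29481 = -13244 - 29481 = -42725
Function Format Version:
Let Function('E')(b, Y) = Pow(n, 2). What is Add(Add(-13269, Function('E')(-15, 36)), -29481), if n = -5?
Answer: -42725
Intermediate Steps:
Function('E')(b, Y) = 25 (Function('E')(b, Y) = Pow(-5, 2) = 25)
Add(Add(-13269, Function('E')(-15, 36)), -29481) = Add(Add(-13269, 25), -29481) = Add(-13244, -29481) = -42725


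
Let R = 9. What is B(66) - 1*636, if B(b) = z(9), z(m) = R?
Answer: -627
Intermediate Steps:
z(m) = 9
B(b) = 9
B(66) - 1*636 = 9 - 1*636 = 9 - 636 = -627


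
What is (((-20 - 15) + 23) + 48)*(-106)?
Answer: -3816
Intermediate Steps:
(((-20 - 15) + 23) + 48)*(-106) = ((-35 + 23) + 48)*(-106) = (-12 + 48)*(-106) = 36*(-106) = -3816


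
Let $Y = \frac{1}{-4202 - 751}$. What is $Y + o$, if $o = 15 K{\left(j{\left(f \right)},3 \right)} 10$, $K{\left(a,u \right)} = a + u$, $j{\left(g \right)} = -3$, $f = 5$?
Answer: $- \frac{1}{4953} \approx -0.0002019$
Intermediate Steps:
$o = 0$ ($o = 15 \left(-3 + 3\right) 10 = 15 \cdot 0 \cdot 10 = 0 \cdot 10 = 0$)
$Y = - \frac{1}{4953}$ ($Y = \frac{1}{-4953} = - \frac{1}{4953} \approx -0.0002019$)
$Y + o = - \frac{1}{4953} + 0 = - \frac{1}{4953}$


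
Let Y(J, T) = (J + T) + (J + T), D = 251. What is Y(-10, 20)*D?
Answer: 5020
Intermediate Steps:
Y(J, T) = 2*J + 2*T
Y(-10, 20)*D = (2*(-10) + 2*20)*251 = (-20 + 40)*251 = 20*251 = 5020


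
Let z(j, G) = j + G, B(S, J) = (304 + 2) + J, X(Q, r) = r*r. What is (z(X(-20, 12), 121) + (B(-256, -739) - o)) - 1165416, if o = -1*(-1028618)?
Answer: -2194202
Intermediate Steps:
X(Q, r) = r²
B(S, J) = 306 + J
z(j, G) = G + j
o = 1028618
(z(X(-20, 12), 121) + (B(-256, -739) - o)) - 1165416 = ((121 + 12²) + ((306 - 739) - 1*1028618)) - 1165416 = ((121 + 144) + (-433 - 1028618)) - 1165416 = (265 - 1029051) - 1165416 = -1028786 - 1165416 = -2194202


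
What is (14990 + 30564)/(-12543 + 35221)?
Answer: 22777/11339 ≈ 2.0087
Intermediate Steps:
(14990 + 30564)/(-12543 + 35221) = 45554/22678 = 45554*(1/22678) = 22777/11339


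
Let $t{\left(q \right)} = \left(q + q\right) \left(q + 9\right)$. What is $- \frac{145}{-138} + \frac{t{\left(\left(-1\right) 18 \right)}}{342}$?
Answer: $\frac{5239}{2622} \approx 1.9981$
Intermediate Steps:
$t{\left(q \right)} = 2 q \left(9 + q\right)$
$- \frac{145}{-138} + \frac{t{\left(\left(-1\right) 18 \right)}}{342} = - \frac{145}{-138} + \frac{2 \left(\left(-1\right) 18\right) \left(9 - 18\right)}{342} = \left(-145\right) \left(- \frac{1}{138}\right) + 2 \left(-18\right) \left(9 - 18\right) \frac{1}{342} = \frac{145}{138} + 2 \left(-18\right) \left(-9\right) \frac{1}{342} = \frac{145}{138} + 324 \cdot \frac{1}{342} = \frac{145}{138} + \frac{18}{19} = \frac{5239}{2622}$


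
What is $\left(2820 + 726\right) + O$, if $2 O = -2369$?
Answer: $\frac{4723}{2} \approx 2361.5$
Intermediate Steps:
$O = - \frac{2369}{2}$ ($O = \frac{1}{2} \left(-2369\right) = - \frac{2369}{2} \approx -1184.5$)
$\left(2820 + 726\right) + O = \left(2820 + 726\right) - \frac{2369}{2} = 3546 - \frac{2369}{2} = \frac{4723}{2}$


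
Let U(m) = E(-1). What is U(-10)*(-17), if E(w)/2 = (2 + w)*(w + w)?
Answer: 68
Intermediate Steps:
E(w) = 4*w*(2 + w) (E(w) = 2*((2 + w)*(w + w)) = 2*((2 + w)*(2*w)) = 2*(2*w*(2 + w)) = 4*w*(2 + w))
U(m) = -4 (U(m) = 4*(-1)*(2 - 1) = 4*(-1)*1 = -4)
U(-10)*(-17) = -4*(-17) = 68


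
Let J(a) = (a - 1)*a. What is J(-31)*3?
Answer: 2976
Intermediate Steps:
J(a) = a*(-1 + a) (J(a) = (-1 + a)*a = a*(-1 + a))
J(-31)*3 = -31*(-1 - 31)*3 = -31*(-32)*3 = 992*3 = 2976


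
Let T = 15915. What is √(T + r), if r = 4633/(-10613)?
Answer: √1792549093606/10613 ≈ 126.15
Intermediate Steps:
r = -4633/10613 (r = 4633*(-1/10613) = -4633/10613 ≈ -0.43654)
√(T + r) = √(15915 - 4633/10613) = √(168901262/10613) = √1792549093606/10613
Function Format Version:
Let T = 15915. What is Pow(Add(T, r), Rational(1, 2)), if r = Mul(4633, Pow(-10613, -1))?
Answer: Mul(Rational(1, 10613), Pow(1792549093606, Rational(1, 2))) ≈ 126.15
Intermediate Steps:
r = Rational(-4633, 10613) (r = Mul(4633, Rational(-1, 10613)) = Rational(-4633, 10613) ≈ -0.43654)
Pow(Add(T, r), Rational(1, 2)) = Pow(Add(15915, Rational(-4633, 10613)), Rational(1, 2)) = Pow(Rational(168901262, 10613), Rational(1, 2)) = Mul(Rational(1, 10613), Pow(1792549093606, Rational(1, 2)))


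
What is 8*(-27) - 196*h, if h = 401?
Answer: -78812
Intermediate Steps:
8*(-27) - 196*h = 8*(-27) - 196*401 = -216 - 78596 = -78812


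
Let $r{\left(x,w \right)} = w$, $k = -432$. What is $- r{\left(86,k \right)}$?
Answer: $432$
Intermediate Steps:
$- r{\left(86,k \right)} = \left(-1\right) \left(-432\right) = 432$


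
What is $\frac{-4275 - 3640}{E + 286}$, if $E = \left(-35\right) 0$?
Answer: $- \frac{7915}{286} \approx -27.675$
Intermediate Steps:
$E = 0$
$\frac{-4275 - 3640}{E + 286} = \frac{-4275 - 3640}{0 + 286} = - \frac{7915}{286}$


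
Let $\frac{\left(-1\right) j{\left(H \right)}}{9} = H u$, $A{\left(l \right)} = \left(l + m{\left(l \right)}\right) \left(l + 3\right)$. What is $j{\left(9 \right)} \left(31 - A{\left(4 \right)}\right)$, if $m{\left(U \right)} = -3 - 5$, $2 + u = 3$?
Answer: $-4779$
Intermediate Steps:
$u = 1$ ($u = -2 + 3 = 1$)
$m{\left(U \right)} = -8$ ($m{\left(U \right)} = -3 - 5 = -8$)
$A{\left(l \right)} = \left(-8 + l\right) \left(3 + l\right)$ ($A{\left(l \right)} = \left(l - 8\right) \left(l + 3\right) = \left(-8 + l\right) \left(3 + l\right)$)
$j{\left(H \right)} = - 9 H$ ($j{\left(H \right)} = - 9 H 1 = - 9 H$)
$j{\left(9 \right)} \left(31 - A{\left(4 \right)}\right) = \left(-9\right) 9 \left(31 - \left(-24 + 4^{2} - 20\right)\right) = - 81 \left(31 - \left(-24 + 16 - 20\right)\right) = - 81 \left(31 - -28\right) = - 81 \left(31 + 28\right) = \left(-81\right) 59 = -4779$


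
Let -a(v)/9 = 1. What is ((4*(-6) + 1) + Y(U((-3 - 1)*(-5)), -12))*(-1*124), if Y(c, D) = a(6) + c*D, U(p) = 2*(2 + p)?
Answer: 69440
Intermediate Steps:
a(v) = -9 (a(v) = -9*1 = -9)
U(p) = 4 + 2*p
Y(c, D) = -9 + D*c (Y(c, D) = -9 + c*D = -9 + D*c)
((4*(-6) + 1) + Y(U((-3 - 1)*(-5)), -12))*(-1*124) = ((4*(-6) + 1) + (-9 - 12*(4 + 2*((-3 - 1)*(-5)))))*(-1*124) = ((-24 + 1) + (-9 - 12*(4 + 2*(-4*(-5)))))*(-124) = (-23 + (-9 - 12*(4 + 2*20)))*(-124) = (-23 + (-9 - 12*(4 + 40)))*(-124) = (-23 + (-9 - 12*44))*(-124) = (-23 + (-9 - 528))*(-124) = (-23 - 537)*(-124) = -560*(-124) = 69440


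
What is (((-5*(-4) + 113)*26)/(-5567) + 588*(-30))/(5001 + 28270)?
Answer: -738386/1392629 ≈ -0.53021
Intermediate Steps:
(((-5*(-4) + 113)*26)/(-5567) + 588*(-30))/(5001 + 28270) = (((20 + 113)*26)*(-1/5567) - 17640)/33271 = ((133*26)*(-1/5567) - 17640)*(1/33271) = (3458*(-1/5567) - 17640)*(1/33271) = (-182/293 - 17640)*(1/33271) = -5168702/293*1/33271 = -738386/1392629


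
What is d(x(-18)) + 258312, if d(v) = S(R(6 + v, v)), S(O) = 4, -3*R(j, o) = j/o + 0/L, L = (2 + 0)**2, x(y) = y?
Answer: 258316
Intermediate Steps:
L = 4 (L = 2**2 = 4)
R(j, o) = -j/(3*o) (R(j, o) = -(j/o + 0/4)/3 = -(j/o + 0*(1/4))/3 = -(j/o + 0)/3 = -j/(3*o))
d(v) = 4
d(x(-18)) + 258312 = 4 + 258312 = 258316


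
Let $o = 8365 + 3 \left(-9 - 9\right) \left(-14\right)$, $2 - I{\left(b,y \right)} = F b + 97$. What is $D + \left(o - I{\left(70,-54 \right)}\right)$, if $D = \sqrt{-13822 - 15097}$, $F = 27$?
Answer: $11106 + 11 i \sqrt{239} \approx 11106.0 + 170.06 i$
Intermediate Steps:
$I{\left(b,y \right)} = -95 - 27 b$ ($I{\left(b,y \right)} = 2 - \left(27 b + 97\right) = 2 - \left(97 + 27 b\right) = -95 - 27 b$)
$o = 9121$ ($o = 8365 + 3 \left(-9 - 9\right) \left(-14\right) = 8365 + 3 \left(-18\right) \left(-14\right) = 8365 - -756 = 8365 + 756 = 9121$)
$D = 11 i \sqrt{239}$ ($D = \sqrt{-28919} = 11 i \sqrt{239} \approx 170.06 i$)
$D + \left(o - I{\left(70,-54 \right)}\right) = 11 i \sqrt{239} + \left(9121 - \left(-95 - 1890\right)\right) = 11 i \sqrt{239} + \left(9121 - -1985\right) = 11 i \sqrt{239} + \left(9121 + 1985\right) = 11 i \sqrt{239} + 11106 = 11106 + 11 i \sqrt{239}$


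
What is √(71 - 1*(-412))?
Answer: √483 ≈ 21.977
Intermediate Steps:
√(71 - 1*(-412)) = √(71 + 412) = √483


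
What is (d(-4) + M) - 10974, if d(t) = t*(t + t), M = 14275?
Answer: 3333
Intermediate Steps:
d(t) = 2*t² (d(t) = t*(2*t) = 2*t²)
(d(-4) + M) - 10974 = (2*(-4)² + 14275) - 10974 = (2*16 + 14275) - 10974 = (32 + 14275) - 10974 = 14307 - 10974 = 3333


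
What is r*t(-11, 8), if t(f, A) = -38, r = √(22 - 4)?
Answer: -114*√2 ≈ -161.22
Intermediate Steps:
r = 3*√2 (r = √18 = 3*√2 ≈ 4.2426)
r*t(-11, 8) = (3*√2)*(-38) = -114*√2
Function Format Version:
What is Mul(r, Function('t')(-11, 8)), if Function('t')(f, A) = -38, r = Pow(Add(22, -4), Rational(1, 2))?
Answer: Mul(-114, Pow(2, Rational(1, 2))) ≈ -161.22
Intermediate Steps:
r = Mul(3, Pow(2, Rational(1, 2))) (r = Pow(18, Rational(1, 2)) = Mul(3, Pow(2, Rational(1, 2))) ≈ 4.2426)
Mul(r, Function('t')(-11, 8)) = Mul(Mul(3, Pow(2, Rational(1, 2))), -38) = Mul(-114, Pow(2, Rational(1, 2)))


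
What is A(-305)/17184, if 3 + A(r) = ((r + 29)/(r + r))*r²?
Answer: 14029/5728 ≈ 2.4492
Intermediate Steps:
A(r) = -3 + r*(29 + r)/2 (A(r) = -3 + ((r + 29)/(r + r))*r² = -3 + ((29 + r)/((2*r)))*r² = -3 + ((29 + r)*(1/(2*r)))*r² = -3 + ((29 + r)/(2*r))*r² = -3 + r*(29 + r)/2)
A(-305)/17184 = (-3 + (½)*(-305)² + (29/2)*(-305))/17184 = (-3 + (½)*93025 - 8845/2)*(1/17184) = (-3 + 93025/2 - 8845/2)*(1/17184) = 42087*(1/17184) = 14029/5728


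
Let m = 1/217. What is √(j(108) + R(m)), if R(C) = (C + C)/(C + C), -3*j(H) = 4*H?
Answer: I*√143 ≈ 11.958*I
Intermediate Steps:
j(H) = -4*H/3
m = 1/217 ≈ 0.0046083
R(C) = 1 (R(C) = (2*C)/((2*C)) = (2*C)*(1/(2*C)) = 1)
√(j(108) + R(m)) = √(-4/3*108 + 1) = √(-144 + 1) = √(-143) = I*√143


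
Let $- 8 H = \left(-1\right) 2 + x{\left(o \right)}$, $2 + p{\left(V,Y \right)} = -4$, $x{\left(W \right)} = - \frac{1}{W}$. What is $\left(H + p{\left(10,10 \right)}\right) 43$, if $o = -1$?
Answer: $- \frac{2021}{8} \approx -252.63$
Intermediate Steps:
$p{\left(V,Y \right)} = -6$ ($p{\left(V,Y \right)} = -2 - 4 = -6$)
$H = \frac{1}{8}$ ($H = - \frac{\left(-1\right) 2 - \frac{1}{-1}}{8} = - \frac{-2 - -1}{8} = - \frac{-2 + 1}{8} = \left(- \frac{1}{8}\right) \left(-1\right) = \frac{1}{8} \approx 0.125$)
$\left(H + p{\left(10,10 \right)}\right) 43 = \left(\frac{1}{8} - 6\right) 43 = \left(- \frac{47}{8}\right) 43 = - \frac{2021}{8}$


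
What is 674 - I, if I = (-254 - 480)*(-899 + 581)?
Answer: -232738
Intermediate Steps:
I = 233412 (I = -734*(-318) = 233412)
674 - I = 674 - 1*233412 = 674 - 233412 = -232738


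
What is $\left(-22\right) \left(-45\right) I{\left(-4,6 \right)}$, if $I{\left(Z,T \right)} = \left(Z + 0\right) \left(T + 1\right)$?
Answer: $-27720$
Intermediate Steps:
$I{\left(Z,T \right)} = Z \left(1 + T\right)$
$\left(-22\right) \left(-45\right) I{\left(-4,6 \right)} = \left(-22\right) \left(-45\right) \left(- 4 \left(1 + 6\right)\right) = 990 \left(\left(-4\right) 7\right) = 990 \left(-28\right) = -27720$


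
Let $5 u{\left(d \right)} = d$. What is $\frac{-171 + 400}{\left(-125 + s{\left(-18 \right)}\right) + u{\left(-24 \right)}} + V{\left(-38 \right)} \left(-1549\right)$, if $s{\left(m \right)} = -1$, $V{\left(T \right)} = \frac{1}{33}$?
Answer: $- \frac{116759}{2398} \approx -48.69$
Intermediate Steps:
$V{\left(T \right)} = \frac{1}{33}$
$u{\left(d \right)} = \frac{d}{5}$
$\frac{-171 + 400}{\left(-125 + s{\left(-18 \right)}\right) + u{\left(-24 \right)}} + V{\left(-38 \right)} \left(-1549\right) = \frac{-171 + 400}{\left(-125 - 1\right) + \frac{1}{5} \left(-24\right)} + \frac{1}{33} \left(-1549\right) = \frac{229}{-126 - \frac{24}{5}} - \frac{1549}{33} = \frac{229}{- \frac{654}{5}} - \frac{1549}{33} = 229 \left(- \frac{5}{654}\right) - \frac{1549}{33} = - \frac{1145}{654} - \frac{1549}{33} = - \frac{116759}{2398}$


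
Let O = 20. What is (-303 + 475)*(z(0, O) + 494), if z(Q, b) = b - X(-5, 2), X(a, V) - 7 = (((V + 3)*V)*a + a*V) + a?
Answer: 98384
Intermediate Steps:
X(a, V) = 7 + a + V*a + V*a*(3 + V) (X(a, V) = 7 + ((((V + 3)*V)*a + a*V) + a) = 7 + ((((3 + V)*V)*a + V*a) + a) = 7 + (((V*(3 + V))*a + V*a) + a) = 7 + ((V*a*(3 + V) + V*a) + a) = 7 + ((V*a + V*a*(3 + V)) + a) = 7 + (a + V*a + V*a*(3 + V)) = 7 + a + V*a + V*a*(3 + V))
z(Q, b) = 58 + b (z(Q, b) = b - (7 - 5 - 5*2² + 4*2*(-5)) = b - (7 - 5 - 5*4 - 40) = b - (7 - 5 - 20 - 40) = b - 1*(-58) = b + 58 = 58 + b)
(-303 + 475)*(z(0, O) + 494) = (-303 + 475)*((58 + 20) + 494) = 172*(78 + 494) = 172*572 = 98384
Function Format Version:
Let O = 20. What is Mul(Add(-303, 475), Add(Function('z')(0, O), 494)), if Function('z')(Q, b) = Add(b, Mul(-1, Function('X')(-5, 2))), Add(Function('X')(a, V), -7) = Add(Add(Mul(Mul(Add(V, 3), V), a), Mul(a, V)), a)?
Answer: 98384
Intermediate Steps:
Function('X')(a, V) = Add(7, a, Mul(V, a), Mul(V, a, Add(3, V))) (Function('X')(a, V) = Add(7, Add(Add(Mul(Mul(Add(V, 3), V), a), Mul(a, V)), a)) = Add(7, Add(Add(Mul(Mul(Add(3, V), V), a), Mul(V, a)), a)) = Add(7, Add(Add(Mul(Mul(V, Add(3, V)), a), Mul(V, a)), a)) = Add(7, Add(Add(Mul(V, a, Add(3, V)), Mul(V, a)), a)) = Add(7, Add(Add(Mul(V, a), Mul(V, a, Add(3, V))), a)) = Add(7, Add(a, Mul(V, a), Mul(V, a, Add(3, V)))) = Add(7, a, Mul(V, a), Mul(V, a, Add(3, V))))
Function('z')(Q, b) = Add(58, b) (Function('z')(Q, b) = Add(b, Mul(-1, Add(7, -5, Mul(-5, Pow(2, 2)), Mul(4, 2, -5)))) = Add(b, Mul(-1, Add(7, -5, Mul(-5, 4), -40))) = Add(b, Mul(-1, Add(7, -5, -20, -40))) = Add(b, Mul(-1, -58)) = Add(b, 58) = Add(58, b))
Mul(Add(-303, 475), Add(Function('z')(0, O), 494)) = Mul(Add(-303, 475), Add(Add(58, 20), 494)) = Mul(172, Add(78, 494)) = Mul(172, 572) = 98384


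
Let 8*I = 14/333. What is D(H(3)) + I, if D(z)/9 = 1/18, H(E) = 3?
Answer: 673/1332 ≈ 0.50525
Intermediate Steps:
D(z) = ½ (D(z) = 9/18 = 9*(1/18) = ½)
I = 7/1332 (I = (14/333)/8 = (14*(1/333))/8 = (⅛)*(14/333) = 7/1332 ≈ 0.0052553)
D(H(3)) + I = ½ + 7/1332 = 673/1332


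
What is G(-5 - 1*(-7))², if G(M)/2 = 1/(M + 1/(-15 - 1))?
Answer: 1024/961 ≈ 1.0656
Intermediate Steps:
G(M) = 2/(-1/16 + M) (G(M) = 2/(M + 1/(-15 - 1)) = 2/(M + 1/(-16)) = 2/(M - 1/16) = 2/(-1/16 + M))
G(-5 - 1*(-7))² = (32/(-1 + 16*(-5 - 1*(-7))))² = (32/(-1 + 16*(-5 + 7)))² = (32/(-1 + 16*2))² = (32/(-1 + 32))² = (32/31)² = 1024/961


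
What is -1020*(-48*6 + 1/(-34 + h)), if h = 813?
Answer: 228838020/779 ≈ 2.9376e+5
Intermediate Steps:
-1020*(-48*6 + 1/(-34 + h)) = -1020*(-48*6 + 1/(-34 + 813)) = -1020*(-288 + 1/779) = -1020*(-224351/779) = 228838020/779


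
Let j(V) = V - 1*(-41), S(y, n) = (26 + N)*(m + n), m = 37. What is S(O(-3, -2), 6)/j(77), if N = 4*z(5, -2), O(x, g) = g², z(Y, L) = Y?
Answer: 989/59 ≈ 16.763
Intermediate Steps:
N = 20 (N = 4*5 = 20)
S(y, n) = 1702 + 46*n (S(y, n) = (26 + 20)*(37 + n) = 46*(37 + n) = 1702 + 46*n)
j(V) = 41 + V (j(V) = V + 41 = 41 + V)
S(O(-3, -2), 6)/j(77) = (1702 + 46*6)/(41 + 77) = (1702 + 276)/118 = 1978*(1/118) = 989/59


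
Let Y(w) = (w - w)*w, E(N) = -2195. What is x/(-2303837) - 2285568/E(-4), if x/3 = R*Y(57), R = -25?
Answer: 2285568/2195 ≈ 1041.3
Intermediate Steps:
Y(w) = 0 (Y(w) = 0*w = 0)
x = 0 (x = 3*(-25*0) = 3*0 = 0)
x/(-2303837) - 2285568/E(-4) = 0/(-2303837) - 2285568/(-2195) = 0*(-1/2303837) - 2285568*(-1/2195) = 0 + 2285568/2195 = 2285568/2195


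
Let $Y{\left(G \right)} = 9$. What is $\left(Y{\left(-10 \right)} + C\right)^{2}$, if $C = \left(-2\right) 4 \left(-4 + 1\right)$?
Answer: $1089$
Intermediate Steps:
$C = 24$ ($C = \left(-8\right) \left(-3\right) = 24$)
$\left(Y{\left(-10 \right)} + C\right)^{2} = \left(9 + 24\right)^{2} = 33^{2} = 1089$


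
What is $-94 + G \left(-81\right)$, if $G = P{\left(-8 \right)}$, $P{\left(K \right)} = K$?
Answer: $554$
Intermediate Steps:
$G = -8$
$-94 + G \left(-81\right) = -94 - -648 = -94 + 648 = 554$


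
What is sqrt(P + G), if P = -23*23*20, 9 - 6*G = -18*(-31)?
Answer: I*sqrt(42686)/2 ≈ 103.3*I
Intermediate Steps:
G = -183/2 (G = 3/2 - (-3)*(-31) = 3/2 - 1/6*558 = 3/2 - 93 = -183/2 ≈ -91.500)
P = -10580 (P = -529*20 = -10580)
sqrt(P + G) = sqrt(-10580 - 183/2) = sqrt(-21343/2) = I*sqrt(42686)/2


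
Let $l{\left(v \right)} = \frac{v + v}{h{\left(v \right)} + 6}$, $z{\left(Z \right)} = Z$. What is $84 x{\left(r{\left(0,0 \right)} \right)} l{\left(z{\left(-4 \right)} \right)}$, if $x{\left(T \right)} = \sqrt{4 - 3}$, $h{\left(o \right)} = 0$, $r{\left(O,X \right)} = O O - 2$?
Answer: $-112$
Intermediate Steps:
$r{\left(O,X \right)} = -2 + O^{2}$ ($r{\left(O,X \right)} = O^{2} - 2 = -2 + O^{2}$)
$x{\left(T \right)} = 1$ ($x{\left(T \right)} = \sqrt{1} = 1$)
$l{\left(v \right)} = \frac{v}{3}$ ($l{\left(v \right)} = \frac{v + v}{0 + 6} = \frac{2 v}{6} = 2 v \frac{1}{6} = \frac{v}{3}$)
$84 x{\left(r{\left(0,0 \right)} \right)} l{\left(z{\left(-4 \right)} \right)} = 84 \cdot 1 \cdot \frac{1}{3} \left(-4\right) = 84 \left(- \frac{4}{3}\right) = -112$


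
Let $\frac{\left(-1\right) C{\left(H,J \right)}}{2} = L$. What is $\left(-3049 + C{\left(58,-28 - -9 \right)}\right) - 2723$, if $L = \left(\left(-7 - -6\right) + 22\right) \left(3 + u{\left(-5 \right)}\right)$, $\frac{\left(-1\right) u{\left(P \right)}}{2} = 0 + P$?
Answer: $-6318$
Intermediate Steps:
$u{\left(P \right)} = - 2 P$ ($u{\left(P \right)} = - 2 \left(0 + P\right) = - 2 P$)
$L = 273$ ($L = \left(\left(-7 - -6\right) + 22\right) \left(3 - -10\right) = \left(\left(-7 + 6\right) + 22\right) \left(3 + 10\right) = \left(-1 + 22\right) 13 = 21 \cdot 13 = 273$)
$C{\left(H,J \right)} = -546$ ($C{\left(H,J \right)} = \left(-2\right) 273 = -546$)
$\left(-3049 + C{\left(58,-28 - -9 \right)}\right) - 2723 = \left(-3049 - 546\right) - 2723 = -3595 - 2723 = -6318$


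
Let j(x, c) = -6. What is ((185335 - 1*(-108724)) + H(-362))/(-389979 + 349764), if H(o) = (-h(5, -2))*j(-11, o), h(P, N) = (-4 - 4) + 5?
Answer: -294041/40215 ≈ -7.3117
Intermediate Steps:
h(P, N) = -3 (h(P, N) = -8 + 5 = -3)
H(o) = -18 (H(o) = -1*(-3)*(-6) = 3*(-6) = -18)
((185335 - 1*(-108724)) + H(-362))/(-389979 + 349764) = ((185335 - 1*(-108724)) - 18)/(-389979 + 349764) = ((185335 + 108724) - 18)/(-40215) = (294059 - 18)*(-1/40215) = 294041*(-1/40215) = -294041/40215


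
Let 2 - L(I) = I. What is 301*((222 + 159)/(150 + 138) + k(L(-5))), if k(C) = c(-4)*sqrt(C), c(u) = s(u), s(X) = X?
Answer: 38227/96 - 1204*sqrt(7) ≈ -2787.3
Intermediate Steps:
L(I) = 2 - I
c(u) = u
k(C) = -4*sqrt(C)
301*((222 + 159)/(150 + 138) + k(L(-5))) = 301*((222 + 159)/(150 + 138) - 4*sqrt(2 - 1*(-5))) = 301*(381/288 - 4*sqrt(2 + 5)) = 301*(381*(1/288) - 4*sqrt(7)) = 301*(127/96 - 4*sqrt(7)) = 38227/96 - 1204*sqrt(7)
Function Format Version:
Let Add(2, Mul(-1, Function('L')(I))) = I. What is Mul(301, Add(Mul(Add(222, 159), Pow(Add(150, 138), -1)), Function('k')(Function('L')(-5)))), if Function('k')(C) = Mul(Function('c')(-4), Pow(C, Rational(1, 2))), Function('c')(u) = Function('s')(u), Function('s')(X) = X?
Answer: Add(Rational(38227, 96), Mul(-1204, Pow(7, Rational(1, 2)))) ≈ -2787.3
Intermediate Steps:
Function('L')(I) = Add(2, Mul(-1, I))
Function('c')(u) = u
Function('k')(C) = Mul(-4, Pow(C, Rational(1, 2)))
Mul(301, Add(Mul(Add(222, 159), Pow(Add(150, 138), -1)), Function('k')(Function('L')(-5)))) = Mul(301, Add(Mul(Add(222, 159), Pow(Add(150, 138), -1)), Mul(-4, Pow(Add(2, Mul(-1, -5)), Rational(1, 2))))) = Mul(301, Add(Mul(381, Pow(288, -1)), Mul(-4, Pow(Add(2, 5), Rational(1, 2))))) = Mul(301, Add(Mul(381, Rational(1, 288)), Mul(-4, Pow(7, Rational(1, 2))))) = Mul(301, Add(Rational(127, 96), Mul(-4, Pow(7, Rational(1, 2))))) = Add(Rational(38227, 96), Mul(-1204, Pow(7, Rational(1, 2))))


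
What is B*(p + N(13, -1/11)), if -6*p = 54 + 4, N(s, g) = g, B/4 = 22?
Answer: -2576/3 ≈ -858.67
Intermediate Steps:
B = 88 (B = 4*22 = 88)
p = -29/3 (p = -(54 + 4)/6 = -⅙*58 = -29/3 ≈ -9.6667)
B*(p + N(13, -1/11)) = 88*(-29/3 - 1/11) = 88*(-322/33) = -2576/3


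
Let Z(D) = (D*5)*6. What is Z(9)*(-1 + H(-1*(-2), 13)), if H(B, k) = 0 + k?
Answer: 3240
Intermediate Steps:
Z(D) = 30*D (Z(D) = (5*D)*6 = 30*D)
H(B, k) = k
Z(9)*(-1 + H(-1*(-2), 13)) = (30*9)*(-1 + 13) = 270*12 = 3240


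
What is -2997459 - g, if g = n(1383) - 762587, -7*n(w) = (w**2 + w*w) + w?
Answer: -11817343/7 ≈ -1.6882e+6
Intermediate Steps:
n(w) = -2*w**2/7 - w/7 (n(w) = -((w**2 + w*w) + w)/7 = -((w**2 + w**2) + w)/7 = -(2*w**2 + w)/7 = -(w + 2*w**2)/7 = -2*w**2/7 - w/7)
g = -9164870/7 (g = -1/7*1383*(1 + 2*1383) - 762587 = -1/7*1383*(1 + 2766) - 762587 = -1/7*1383*2767 - 762587 = -3826761/7 - 762587 = -9164870/7 ≈ -1.3093e+6)
-2997459 - g = -2997459 - 1*(-9164870/7) = -2997459 + 9164870/7 = -11817343/7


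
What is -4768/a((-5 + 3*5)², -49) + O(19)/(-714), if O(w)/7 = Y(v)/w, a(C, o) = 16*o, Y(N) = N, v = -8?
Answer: 288958/47481 ≈ 6.0858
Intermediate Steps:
O(w) = -56/w (O(w) = 7*(-8/w) = -56/w)
-4768/a((-5 + 3*5)², -49) + O(19)/(-714) = -4768/(16*(-49)) - 56/19/(-714) = -4768/(-784) - 56*1/19*(-1/714) = -4768*(-1/784) - 56/19*(-1/714) = 298/49 + 4/969 = 288958/47481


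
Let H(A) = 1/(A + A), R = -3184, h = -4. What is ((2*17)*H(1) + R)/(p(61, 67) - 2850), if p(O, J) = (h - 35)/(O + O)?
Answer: 386374/347739 ≈ 1.1111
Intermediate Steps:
H(A) = 1/(2*A)
p(O, J) = -39/(2*O) (p(O, J) = (-4 - 35)/(O + O) = -39*1/(2*O) = -39/(2*O))
((2*17)*H(1) + R)/(p(61, 67) - 2850) = ((2*17)*((½)/1) - 3184)/(-39/2/61 - 2850) = (34*((½)*1) - 3184)/(-39/2*1/61 - 2850) = (34*(½) - 3184)/(-39/122 - 2850) = (17 - 3184)/(-347739/122) = -3167*(-122/347739) = 386374/347739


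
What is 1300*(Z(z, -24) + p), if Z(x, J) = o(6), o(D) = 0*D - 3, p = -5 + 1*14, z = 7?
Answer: 7800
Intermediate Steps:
p = 9 (p = -5 + 14 = 9)
o(D) = -3 (o(D) = 0 - 3 = -3)
Z(x, J) = -3
1300*(Z(z, -24) + p) = 1300*(-3 + 9) = 1300*6 = 7800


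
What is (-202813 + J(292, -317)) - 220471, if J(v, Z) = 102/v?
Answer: -61799413/146 ≈ -4.2328e+5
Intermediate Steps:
(-202813 + J(292, -317)) - 220471 = (-202813 + 102/292) - 220471 = (-202813 + 102*(1/292)) - 220471 = (-202813 + 51/146) - 220471 = -29610647/146 - 220471 = -61799413/146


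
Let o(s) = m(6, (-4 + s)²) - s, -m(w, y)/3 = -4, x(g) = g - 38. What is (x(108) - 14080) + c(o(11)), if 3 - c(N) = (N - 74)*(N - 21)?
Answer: -15467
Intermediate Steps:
x(g) = -38 + g
m(w, y) = 12 (m(w, y) = -3*(-4) = 12)
o(s) = 12 - s
c(N) = 3 - (-74 + N)*(-21 + N) (c(N) = 3 - (N - 74)*(N - 21) = 3 - (-74 + N)*(-21 + N))
(x(108) - 14080) + c(o(11)) = ((-38 + 108) - 14080) + (-1551 - (12 - 1*11)² + 95*(12 - 1*11)) = (70 - 14080) + (-1551 - (12 - 11)² + 95*(12 - 11)) = -14010 + (-1551 - 1*1² + 95*1) = -14010 + (-1551 - 1*1 + 95) = -14010 + (-1551 - 1 + 95) = -14010 - 1457 = -15467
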